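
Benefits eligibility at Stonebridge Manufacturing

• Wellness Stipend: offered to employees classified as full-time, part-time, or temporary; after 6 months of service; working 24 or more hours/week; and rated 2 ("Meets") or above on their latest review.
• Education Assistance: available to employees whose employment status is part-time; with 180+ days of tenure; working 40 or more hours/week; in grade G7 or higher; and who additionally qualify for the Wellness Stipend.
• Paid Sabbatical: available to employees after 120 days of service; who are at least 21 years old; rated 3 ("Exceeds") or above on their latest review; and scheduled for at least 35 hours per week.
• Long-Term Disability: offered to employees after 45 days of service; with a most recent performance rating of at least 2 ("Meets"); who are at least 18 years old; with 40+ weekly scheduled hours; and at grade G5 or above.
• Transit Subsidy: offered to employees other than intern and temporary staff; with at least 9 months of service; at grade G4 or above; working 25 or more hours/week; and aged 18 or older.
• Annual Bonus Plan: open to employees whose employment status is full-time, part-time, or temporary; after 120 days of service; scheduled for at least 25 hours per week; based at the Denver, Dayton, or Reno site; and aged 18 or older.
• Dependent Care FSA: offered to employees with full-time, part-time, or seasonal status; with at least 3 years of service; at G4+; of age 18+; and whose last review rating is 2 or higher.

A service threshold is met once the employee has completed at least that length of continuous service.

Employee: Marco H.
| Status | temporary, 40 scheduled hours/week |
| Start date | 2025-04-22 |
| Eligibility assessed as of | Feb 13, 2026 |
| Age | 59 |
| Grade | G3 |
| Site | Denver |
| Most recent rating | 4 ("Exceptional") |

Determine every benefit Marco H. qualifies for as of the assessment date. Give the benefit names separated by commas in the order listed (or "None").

Wellness Stipend, Paid Sabbatical, Annual Bonus Plan

Service from 2025-04-22 to Feb 13, 2026: 297 days.
Wellness Stipend — status temporary ✓; service 297 days ≥ 6 months (≈180 days) ✓; 40 hrs/wk ≥ 24 ✓; rating 4 ≥ 2 ✓ → eligible.
Education Assistance — status temporary ✗ (requires part-time) → not eligible.
Paid Sabbatical — service 297 days ≥ 120 days ✓; age 59 ≥ 21 ✓; rating 4 ≥ 3 ✓; 40 hrs/wk ≥ 35 ✓ → eligible.
Long-Term Disability — service 297 days ≥ 45 days ✓; rating 4 ≥ 2 ✓; age 59 ≥ 18 ✓; 40 hrs/wk ≥ 40 ✓; grade G3 < G5 ✗ → not eligible.
Transit Subsidy — status temporary ✗ (excluded) → not eligible.
Annual Bonus Plan — status temporary ✓; service 297 days ≥ 120 days ✓; 40 hrs/wk ≥ 25 ✓; site Denver ✓; age 59 ≥ 18 ✓ → eligible.
Dependent Care FSA — status temporary ✗ (requires full-time, part-time, or seasonal) → not eligible.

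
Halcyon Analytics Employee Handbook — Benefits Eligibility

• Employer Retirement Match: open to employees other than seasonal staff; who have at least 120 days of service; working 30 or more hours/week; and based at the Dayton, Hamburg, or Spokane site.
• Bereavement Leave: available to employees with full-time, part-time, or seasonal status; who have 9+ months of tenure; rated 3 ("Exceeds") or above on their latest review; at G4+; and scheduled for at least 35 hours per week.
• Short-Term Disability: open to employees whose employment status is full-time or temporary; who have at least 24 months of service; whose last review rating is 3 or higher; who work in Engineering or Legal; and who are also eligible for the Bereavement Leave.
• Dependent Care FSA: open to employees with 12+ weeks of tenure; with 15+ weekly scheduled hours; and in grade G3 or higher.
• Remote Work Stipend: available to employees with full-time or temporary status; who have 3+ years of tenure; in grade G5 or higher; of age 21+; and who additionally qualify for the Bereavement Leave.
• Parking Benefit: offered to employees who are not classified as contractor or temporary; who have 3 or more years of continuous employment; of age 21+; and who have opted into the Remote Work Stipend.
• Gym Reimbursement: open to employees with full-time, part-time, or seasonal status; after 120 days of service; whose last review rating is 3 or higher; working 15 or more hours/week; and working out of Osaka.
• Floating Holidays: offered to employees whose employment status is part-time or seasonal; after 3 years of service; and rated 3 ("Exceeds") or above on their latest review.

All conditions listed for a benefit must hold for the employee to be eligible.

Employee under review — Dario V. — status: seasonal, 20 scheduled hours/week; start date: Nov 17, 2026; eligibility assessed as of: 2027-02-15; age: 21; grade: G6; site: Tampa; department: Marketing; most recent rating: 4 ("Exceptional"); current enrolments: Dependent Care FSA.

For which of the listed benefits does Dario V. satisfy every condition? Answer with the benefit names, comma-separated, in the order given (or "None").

Dependent Care FSA

Service from Nov 17, 2026 to 2027-02-15: 90 days.
Employer Retirement Match — status seasonal ✗ (excluded) → not eligible.
Bereavement Leave — status seasonal ✓; service 90 days < 9 months (≈270 days) ✗ → not eligible.
Short-Term Disability — status seasonal ✗ (requires full-time or temporary) → not eligible.
Dependent Care FSA — service 90 days ≥ 12 weeks (≈84 days) ✓; 20 hrs/wk ≥ 15 ✓; grade G6 ≥ G3 ✓ → eligible.
Remote Work Stipend — status seasonal ✗ (requires full-time or temporary) → not eligible.
Parking Benefit — status seasonal ✓ (not excluded); service 90 days < 3 years (≈1095 days) ✗ → not eligible.
Gym Reimbursement — status seasonal ✓; service 90 days < 120 days ✗ → not eligible.
Floating Holidays — status seasonal ✓; service 90 days < 3 years (≈1095 days) ✗ → not eligible.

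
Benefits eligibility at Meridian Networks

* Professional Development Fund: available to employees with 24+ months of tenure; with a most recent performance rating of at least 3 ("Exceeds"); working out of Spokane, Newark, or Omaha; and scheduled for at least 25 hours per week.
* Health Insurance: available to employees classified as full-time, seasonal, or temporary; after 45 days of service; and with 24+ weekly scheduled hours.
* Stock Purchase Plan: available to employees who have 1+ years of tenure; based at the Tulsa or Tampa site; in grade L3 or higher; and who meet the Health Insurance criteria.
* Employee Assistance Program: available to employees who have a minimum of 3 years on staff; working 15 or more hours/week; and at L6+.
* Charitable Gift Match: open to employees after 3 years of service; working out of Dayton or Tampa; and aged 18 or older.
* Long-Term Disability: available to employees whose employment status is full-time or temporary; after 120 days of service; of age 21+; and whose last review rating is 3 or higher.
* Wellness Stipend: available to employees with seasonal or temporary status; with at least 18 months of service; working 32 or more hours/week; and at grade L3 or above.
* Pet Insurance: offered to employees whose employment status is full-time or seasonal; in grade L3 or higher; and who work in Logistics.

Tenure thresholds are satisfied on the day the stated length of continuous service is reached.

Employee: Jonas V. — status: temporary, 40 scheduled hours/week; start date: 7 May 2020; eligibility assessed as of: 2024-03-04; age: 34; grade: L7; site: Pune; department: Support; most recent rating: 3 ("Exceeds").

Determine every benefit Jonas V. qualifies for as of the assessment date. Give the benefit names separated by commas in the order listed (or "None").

Service from 7 May 2020 to 2024-03-04: 1397 days.
Professional Development Fund — service 1397 days ≥ 24 months (≈720 days) ✓; rating 3 ≥ 3 ✓; site Pune ✗ (not Spokane, Newark, or Omaha) → not eligible.
Health Insurance — status temporary ✓; service 1397 days ≥ 45 days ✓; 40 hrs/wk ≥ 24 ✓ → eligible.
Stock Purchase Plan — service 1397 days ≥ 1 year (≈365 days) ✓; site Pune ✗ (not Tulsa or Tampa) → not eligible.
Employee Assistance Program — service 1397 days ≥ 3 years (≈1095 days) ✓; 40 hrs/wk ≥ 15 ✓; grade L7 ≥ L6 ✓ → eligible.
Charitable Gift Match — service 1397 days ≥ 3 years (≈1095 days) ✓; site Pune ✗ (not Dayton or Tampa) → not eligible.
Long-Term Disability — status temporary ✓; service 1397 days ≥ 120 days ✓; age 34 ≥ 21 ✓; rating 3 ≥ 3 ✓ → eligible.
Wellness Stipend — status temporary ✓; service 1397 days ≥ 18 months (≈540 days) ✓; 40 hrs/wk ≥ 32 ✓; grade L7 ≥ L3 ✓ → eligible.
Pet Insurance — status temporary ✗ (requires full-time or seasonal) → not eligible.

Health Insurance, Employee Assistance Program, Long-Term Disability, Wellness Stipend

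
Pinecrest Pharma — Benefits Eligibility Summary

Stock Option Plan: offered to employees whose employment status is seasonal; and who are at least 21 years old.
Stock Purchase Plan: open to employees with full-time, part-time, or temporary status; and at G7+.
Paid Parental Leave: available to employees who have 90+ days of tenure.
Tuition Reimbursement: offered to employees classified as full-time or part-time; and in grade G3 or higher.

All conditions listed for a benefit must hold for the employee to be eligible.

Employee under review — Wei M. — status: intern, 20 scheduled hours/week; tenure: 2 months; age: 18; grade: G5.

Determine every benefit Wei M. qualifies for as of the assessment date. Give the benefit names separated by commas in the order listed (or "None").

Stock Option Plan — status intern ✗ (requires seasonal) → not eligible.
Stock Purchase Plan — status intern ✗ (requires full-time, part-time, or temporary) → not eligible.
Paid Parental Leave — service 2 months < 90 days ✗ → not eligible.
Tuition Reimbursement — status intern ✗ (requires full-time or part-time) → not eligible.

None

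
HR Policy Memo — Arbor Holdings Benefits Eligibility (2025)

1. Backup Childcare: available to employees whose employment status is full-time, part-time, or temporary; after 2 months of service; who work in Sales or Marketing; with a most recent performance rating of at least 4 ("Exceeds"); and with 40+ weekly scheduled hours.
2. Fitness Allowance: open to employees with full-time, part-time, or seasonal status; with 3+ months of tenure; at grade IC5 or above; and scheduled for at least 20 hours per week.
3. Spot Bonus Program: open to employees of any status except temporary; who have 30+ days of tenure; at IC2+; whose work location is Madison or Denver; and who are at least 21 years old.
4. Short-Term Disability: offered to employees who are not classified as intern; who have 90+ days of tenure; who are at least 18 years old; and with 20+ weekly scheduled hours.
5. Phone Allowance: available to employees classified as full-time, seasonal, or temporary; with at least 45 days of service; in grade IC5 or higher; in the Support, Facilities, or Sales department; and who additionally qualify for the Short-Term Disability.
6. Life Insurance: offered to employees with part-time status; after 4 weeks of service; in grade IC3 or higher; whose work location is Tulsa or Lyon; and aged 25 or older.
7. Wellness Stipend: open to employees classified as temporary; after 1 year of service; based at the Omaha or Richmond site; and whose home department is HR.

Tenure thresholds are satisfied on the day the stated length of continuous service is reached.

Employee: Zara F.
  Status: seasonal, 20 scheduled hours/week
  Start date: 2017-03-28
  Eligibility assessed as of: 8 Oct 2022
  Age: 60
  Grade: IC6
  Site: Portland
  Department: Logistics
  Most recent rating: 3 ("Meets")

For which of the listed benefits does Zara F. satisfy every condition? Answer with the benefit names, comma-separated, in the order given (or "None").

Fitness Allowance, Short-Term Disability

Service from 2017-03-28 to 8 Oct 2022: 2020 days.
Backup Childcare — status seasonal ✗ (requires full-time, part-time, or temporary) → not eligible.
Fitness Allowance — status seasonal ✓; service 2020 days ≥ 3 months (≈90 days) ✓; grade IC6 ≥ IC5 ✓; 20 hrs/wk ≥ 20 ✓ → eligible.
Spot Bonus Program — status seasonal ✓ (not excluded); service 2020 days ≥ 30 days ✓; grade IC6 ≥ IC2 ✓; site Portland ✗ (not Madison or Denver) → not eligible.
Short-Term Disability — status seasonal ✓ (not excluded); service 2020 days ≥ 90 days ✓; age 60 ≥ 18 ✓; 20 hrs/wk ≥ 20 ✓ → eligible.
Phone Allowance — status seasonal ✓; service 2020 days ≥ 45 days ✓; grade IC6 ≥ IC5 ✓; dept Logistics ✗ → not eligible.
Life Insurance — status seasonal ✗ (requires part-time) → not eligible.
Wellness Stipend — status seasonal ✗ (requires temporary) → not eligible.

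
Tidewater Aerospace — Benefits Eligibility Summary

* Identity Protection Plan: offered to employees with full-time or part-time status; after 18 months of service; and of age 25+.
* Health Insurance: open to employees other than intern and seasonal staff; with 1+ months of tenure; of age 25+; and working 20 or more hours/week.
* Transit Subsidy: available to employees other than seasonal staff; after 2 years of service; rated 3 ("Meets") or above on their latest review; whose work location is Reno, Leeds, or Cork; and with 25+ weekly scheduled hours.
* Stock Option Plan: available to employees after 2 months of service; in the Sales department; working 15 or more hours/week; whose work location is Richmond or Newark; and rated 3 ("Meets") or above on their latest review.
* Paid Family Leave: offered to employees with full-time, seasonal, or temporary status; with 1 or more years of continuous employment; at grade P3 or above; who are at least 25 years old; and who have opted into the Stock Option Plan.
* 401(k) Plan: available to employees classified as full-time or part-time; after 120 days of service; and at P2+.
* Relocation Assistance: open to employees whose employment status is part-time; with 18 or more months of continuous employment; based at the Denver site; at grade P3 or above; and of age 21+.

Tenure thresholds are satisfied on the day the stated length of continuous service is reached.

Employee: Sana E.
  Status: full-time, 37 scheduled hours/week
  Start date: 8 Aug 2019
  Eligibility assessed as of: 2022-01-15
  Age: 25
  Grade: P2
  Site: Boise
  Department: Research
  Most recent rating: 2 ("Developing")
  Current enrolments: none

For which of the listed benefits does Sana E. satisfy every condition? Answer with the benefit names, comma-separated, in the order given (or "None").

Identity Protection Plan, Health Insurance, 401(k) Plan

Service from 8 Aug 2019 to 2022-01-15: 891 days.
Identity Protection Plan — status full-time ✓; service 891 days ≥ 18 months (≈540 days) ✓; age 25 ≥ 25 ✓ → eligible.
Health Insurance — status full-time ✓ (not excluded); service 891 days ≥ 1 month (≈30 days) ✓; age 25 ≥ 25 ✓; 37 hrs/wk ≥ 20 ✓ → eligible.
Transit Subsidy — status full-time ✓ (not excluded); service 891 days ≥ 2 years (≈730 days) ✓; rating 2 < 3 ✗ → not eligible.
Stock Option Plan — service 891 days ≥ 2 months (≈60 days) ✓; dept Research ✗ → not eligible.
Paid Family Leave — status full-time ✓; service 891 days ≥ 1 year (≈365 days) ✓; grade P2 < P3 ✗ → not eligible.
401(k) Plan — status full-time ✓; service 891 days ≥ 120 days ✓; grade P2 ≥ P2 ✓ → eligible.
Relocation Assistance — status full-time ✗ (requires part-time) → not eligible.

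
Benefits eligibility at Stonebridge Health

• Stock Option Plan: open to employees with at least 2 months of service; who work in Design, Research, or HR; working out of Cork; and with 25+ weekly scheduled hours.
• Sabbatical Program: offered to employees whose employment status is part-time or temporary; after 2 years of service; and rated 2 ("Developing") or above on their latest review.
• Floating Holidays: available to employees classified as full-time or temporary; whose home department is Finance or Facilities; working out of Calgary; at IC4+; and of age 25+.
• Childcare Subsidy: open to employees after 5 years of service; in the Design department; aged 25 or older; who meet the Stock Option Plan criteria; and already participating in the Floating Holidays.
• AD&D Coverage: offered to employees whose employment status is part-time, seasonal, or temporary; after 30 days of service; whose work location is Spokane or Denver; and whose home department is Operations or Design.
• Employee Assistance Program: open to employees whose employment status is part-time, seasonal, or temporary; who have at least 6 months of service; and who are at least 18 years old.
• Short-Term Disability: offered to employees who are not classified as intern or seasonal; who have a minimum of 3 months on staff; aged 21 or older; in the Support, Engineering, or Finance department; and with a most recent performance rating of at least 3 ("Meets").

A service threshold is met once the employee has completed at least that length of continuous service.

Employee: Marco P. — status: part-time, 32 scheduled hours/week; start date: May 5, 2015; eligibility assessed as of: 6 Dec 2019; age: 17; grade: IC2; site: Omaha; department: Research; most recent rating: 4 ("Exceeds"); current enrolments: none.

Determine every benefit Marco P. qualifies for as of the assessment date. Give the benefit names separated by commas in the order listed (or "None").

Service from May 5, 2015 to 6 Dec 2019: 1676 days.
Stock Option Plan — service 1676 days ≥ 2 months (≈60 days) ✓; dept Research ✓; site Omaha ✗ (not Cork) → not eligible.
Sabbatical Program — status part-time ✓; service 1676 days ≥ 2 years (≈730 days) ✓; rating 4 ≥ 2 ✓ → eligible.
Floating Holidays — status part-time ✗ (requires full-time or temporary) → not eligible.
Childcare Subsidy — service 1676 days < 5 years (≈1825 days) ✗ → not eligible.
AD&D Coverage — status part-time ✓; service 1676 days ≥ 30 days ✓; site Omaha ✗ (not Spokane or Denver) → not eligible.
Employee Assistance Program — status part-time ✓; service 1676 days ≥ 6 months (≈180 days) ✓; age 17 < 18 ✗ → not eligible.
Short-Term Disability — status part-time ✓ (not excluded); service 1676 days ≥ 3 months (≈90 days) ✓; age 17 < 21 ✗ → not eligible.

Sabbatical Program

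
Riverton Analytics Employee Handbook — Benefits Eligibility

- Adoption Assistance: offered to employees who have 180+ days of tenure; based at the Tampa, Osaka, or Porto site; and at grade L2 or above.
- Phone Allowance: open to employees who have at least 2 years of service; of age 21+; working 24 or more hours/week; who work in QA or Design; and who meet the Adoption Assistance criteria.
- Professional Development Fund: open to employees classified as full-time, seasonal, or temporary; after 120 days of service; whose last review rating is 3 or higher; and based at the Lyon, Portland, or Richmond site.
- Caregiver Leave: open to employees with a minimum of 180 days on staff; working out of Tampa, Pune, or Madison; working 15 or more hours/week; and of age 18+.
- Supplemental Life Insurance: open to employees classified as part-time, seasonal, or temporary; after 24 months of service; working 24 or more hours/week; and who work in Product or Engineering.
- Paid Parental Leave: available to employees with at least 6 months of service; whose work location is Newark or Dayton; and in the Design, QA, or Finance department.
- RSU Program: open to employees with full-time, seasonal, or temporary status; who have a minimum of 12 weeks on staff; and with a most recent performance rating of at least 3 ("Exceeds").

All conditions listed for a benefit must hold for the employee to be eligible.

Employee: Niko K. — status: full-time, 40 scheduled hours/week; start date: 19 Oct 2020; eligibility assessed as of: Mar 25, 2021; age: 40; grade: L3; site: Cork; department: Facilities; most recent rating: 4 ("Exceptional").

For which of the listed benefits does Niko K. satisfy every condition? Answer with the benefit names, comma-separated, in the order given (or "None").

RSU Program

Service from 19 Oct 2020 to Mar 25, 2021: 157 days.
Adoption Assistance — service 157 days < 180 days ✗ → not eligible.
Phone Allowance — service 157 days < 2 years (≈730 days) ✗ → not eligible.
Professional Development Fund — status full-time ✓; service 157 days ≥ 120 days ✓; rating 4 ≥ 3 ✓; site Cork ✗ (not Lyon, Portland, or Richmond) → not eligible.
Caregiver Leave — service 157 days < 180 days ✗ → not eligible.
Supplemental Life Insurance — status full-time ✗ (requires part-time, seasonal, or temporary) → not eligible.
Paid Parental Leave — service 157 days < 6 months (≈180 days) ✗ → not eligible.
RSU Program — status full-time ✓; service 157 days ≥ 12 weeks (≈84 days) ✓; rating 4 ≥ 3 ✓ → eligible.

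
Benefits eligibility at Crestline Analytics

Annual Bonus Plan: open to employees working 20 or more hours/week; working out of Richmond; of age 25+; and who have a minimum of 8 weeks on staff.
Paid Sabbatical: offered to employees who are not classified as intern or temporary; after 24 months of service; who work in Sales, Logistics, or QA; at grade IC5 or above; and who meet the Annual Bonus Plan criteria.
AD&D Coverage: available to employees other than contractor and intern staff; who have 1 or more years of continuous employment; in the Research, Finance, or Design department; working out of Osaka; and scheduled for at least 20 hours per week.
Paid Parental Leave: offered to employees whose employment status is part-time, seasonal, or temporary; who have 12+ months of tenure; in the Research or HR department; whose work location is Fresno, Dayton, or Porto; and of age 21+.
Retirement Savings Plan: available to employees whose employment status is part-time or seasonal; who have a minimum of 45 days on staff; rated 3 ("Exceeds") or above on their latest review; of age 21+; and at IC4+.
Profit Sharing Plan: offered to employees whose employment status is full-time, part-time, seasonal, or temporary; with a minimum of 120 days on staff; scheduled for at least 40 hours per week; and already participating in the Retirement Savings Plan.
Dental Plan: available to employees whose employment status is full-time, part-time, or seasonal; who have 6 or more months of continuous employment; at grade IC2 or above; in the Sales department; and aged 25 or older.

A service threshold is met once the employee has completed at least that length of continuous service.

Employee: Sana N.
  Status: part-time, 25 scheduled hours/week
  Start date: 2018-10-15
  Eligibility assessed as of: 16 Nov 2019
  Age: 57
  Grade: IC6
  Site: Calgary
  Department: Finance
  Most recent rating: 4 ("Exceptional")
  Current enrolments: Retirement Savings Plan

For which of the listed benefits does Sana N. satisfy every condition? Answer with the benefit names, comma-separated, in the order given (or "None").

Retirement Savings Plan

Service from 2018-10-15 to 16 Nov 2019: 397 days.
Annual Bonus Plan — 25 hrs/wk ≥ 20 ✓; site Calgary ✗ (not Richmond) → not eligible.
Paid Sabbatical — status part-time ✓ (not excluded); service 397 days < 24 months (≈720 days) ✗ → not eligible.
AD&D Coverage — status part-time ✓ (not excluded); service 397 days ≥ 1 year (≈365 days) ✓; dept Finance ✓; site Calgary ✗ (not Osaka) → not eligible.
Paid Parental Leave — status part-time ✓; service 397 days ≥ 12 months (≈360 days) ✓; dept Finance ✗ → not eligible.
Retirement Savings Plan — status part-time ✓; service 397 days ≥ 45 days ✓; rating 4 ≥ 3 ✓; age 57 ≥ 21 ✓; grade IC6 ≥ IC4 ✓ → eligible.
Profit Sharing Plan — status part-time ✓; service 397 days ≥ 120 days ✓; 25 hrs/wk < 40 ✗ → not eligible.
Dental Plan — status part-time ✓; service 397 days ≥ 6 months (≈180 days) ✓; grade IC6 ≥ IC2 ✓; dept Finance ✗ → not eligible.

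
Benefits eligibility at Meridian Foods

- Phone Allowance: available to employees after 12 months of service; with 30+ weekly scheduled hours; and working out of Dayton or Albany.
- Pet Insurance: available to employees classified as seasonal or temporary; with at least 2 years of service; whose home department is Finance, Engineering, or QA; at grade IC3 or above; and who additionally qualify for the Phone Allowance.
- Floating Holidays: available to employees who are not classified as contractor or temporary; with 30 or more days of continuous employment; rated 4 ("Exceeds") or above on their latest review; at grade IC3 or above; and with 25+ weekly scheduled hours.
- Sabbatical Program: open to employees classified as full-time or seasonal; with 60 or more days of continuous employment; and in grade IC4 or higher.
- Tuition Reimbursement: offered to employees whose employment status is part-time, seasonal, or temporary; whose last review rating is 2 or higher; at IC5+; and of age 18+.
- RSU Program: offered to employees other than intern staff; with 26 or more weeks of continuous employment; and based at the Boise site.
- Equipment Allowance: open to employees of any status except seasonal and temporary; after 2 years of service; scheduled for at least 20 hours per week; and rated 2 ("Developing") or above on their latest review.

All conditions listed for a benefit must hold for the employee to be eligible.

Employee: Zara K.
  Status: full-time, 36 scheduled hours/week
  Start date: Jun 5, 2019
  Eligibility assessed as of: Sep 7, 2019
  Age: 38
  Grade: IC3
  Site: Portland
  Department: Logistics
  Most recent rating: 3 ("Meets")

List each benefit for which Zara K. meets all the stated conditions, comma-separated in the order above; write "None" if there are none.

Service from Jun 5, 2019 to Sep 7, 2019: 94 days.
Phone Allowance — service 94 days < 12 months (≈360 days) ✗ → not eligible.
Pet Insurance — status full-time ✗ (requires seasonal or temporary) → not eligible.
Floating Holidays — status full-time ✓ (not excluded); service 94 days ≥ 30 days ✓; rating 3 < 4 ✗ → not eligible.
Sabbatical Program — status full-time ✓; service 94 days ≥ 60 days ✓; grade IC3 < IC4 ✗ → not eligible.
Tuition Reimbursement — status full-time ✗ (requires part-time, seasonal, or temporary) → not eligible.
RSU Program — status full-time ✓ (not excluded); service 94 days < 26 weeks (≈182 days) ✗ → not eligible.
Equipment Allowance — status full-time ✓ (not excluded); service 94 days < 2 years (≈730 days) ✗ → not eligible.

None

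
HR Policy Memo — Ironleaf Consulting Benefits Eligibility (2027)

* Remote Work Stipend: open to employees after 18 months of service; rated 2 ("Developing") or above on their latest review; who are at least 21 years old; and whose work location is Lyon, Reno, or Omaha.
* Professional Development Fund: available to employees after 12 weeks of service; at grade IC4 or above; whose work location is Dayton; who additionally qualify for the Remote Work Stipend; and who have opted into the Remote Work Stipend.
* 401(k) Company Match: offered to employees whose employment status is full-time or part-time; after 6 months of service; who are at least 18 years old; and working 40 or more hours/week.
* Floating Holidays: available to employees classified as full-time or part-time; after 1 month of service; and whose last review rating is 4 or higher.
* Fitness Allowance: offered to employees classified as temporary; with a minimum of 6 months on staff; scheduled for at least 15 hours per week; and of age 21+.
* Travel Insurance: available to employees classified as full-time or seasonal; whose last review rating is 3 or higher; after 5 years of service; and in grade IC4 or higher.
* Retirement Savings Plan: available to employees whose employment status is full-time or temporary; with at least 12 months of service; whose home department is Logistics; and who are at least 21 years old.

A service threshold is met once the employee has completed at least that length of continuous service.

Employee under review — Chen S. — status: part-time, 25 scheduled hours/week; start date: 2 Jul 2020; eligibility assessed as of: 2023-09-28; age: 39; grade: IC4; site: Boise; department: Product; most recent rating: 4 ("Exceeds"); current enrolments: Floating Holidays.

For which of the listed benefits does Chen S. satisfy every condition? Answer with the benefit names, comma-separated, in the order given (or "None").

Service from 2 Jul 2020 to 2023-09-28: 1183 days.
Remote Work Stipend — service 1183 days ≥ 18 months (≈540 days) ✓; rating 4 ≥ 2 ✓; age 39 ≥ 21 ✓; site Boise ✗ (not Lyon, Reno, or Omaha) → not eligible.
Professional Development Fund — service 1183 days ≥ 12 weeks (≈84 days) ✓; grade IC4 ≥ IC4 ✓; site Boise ✗ (not Dayton) → not eligible.
401(k) Company Match — status part-time ✓; service 1183 days ≥ 6 months (≈180 days) ✓; age 39 ≥ 18 ✓; 25 hrs/wk < 40 ✗ → not eligible.
Floating Holidays — status part-time ✓; service 1183 days ≥ 1 month (≈30 days) ✓; rating 4 ≥ 4 ✓ → eligible.
Fitness Allowance — status part-time ✗ (requires temporary) → not eligible.
Travel Insurance — status part-time ✗ (requires full-time or seasonal) → not eligible.
Retirement Savings Plan — status part-time ✗ (requires full-time or temporary) → not eligible.

Floating Holidays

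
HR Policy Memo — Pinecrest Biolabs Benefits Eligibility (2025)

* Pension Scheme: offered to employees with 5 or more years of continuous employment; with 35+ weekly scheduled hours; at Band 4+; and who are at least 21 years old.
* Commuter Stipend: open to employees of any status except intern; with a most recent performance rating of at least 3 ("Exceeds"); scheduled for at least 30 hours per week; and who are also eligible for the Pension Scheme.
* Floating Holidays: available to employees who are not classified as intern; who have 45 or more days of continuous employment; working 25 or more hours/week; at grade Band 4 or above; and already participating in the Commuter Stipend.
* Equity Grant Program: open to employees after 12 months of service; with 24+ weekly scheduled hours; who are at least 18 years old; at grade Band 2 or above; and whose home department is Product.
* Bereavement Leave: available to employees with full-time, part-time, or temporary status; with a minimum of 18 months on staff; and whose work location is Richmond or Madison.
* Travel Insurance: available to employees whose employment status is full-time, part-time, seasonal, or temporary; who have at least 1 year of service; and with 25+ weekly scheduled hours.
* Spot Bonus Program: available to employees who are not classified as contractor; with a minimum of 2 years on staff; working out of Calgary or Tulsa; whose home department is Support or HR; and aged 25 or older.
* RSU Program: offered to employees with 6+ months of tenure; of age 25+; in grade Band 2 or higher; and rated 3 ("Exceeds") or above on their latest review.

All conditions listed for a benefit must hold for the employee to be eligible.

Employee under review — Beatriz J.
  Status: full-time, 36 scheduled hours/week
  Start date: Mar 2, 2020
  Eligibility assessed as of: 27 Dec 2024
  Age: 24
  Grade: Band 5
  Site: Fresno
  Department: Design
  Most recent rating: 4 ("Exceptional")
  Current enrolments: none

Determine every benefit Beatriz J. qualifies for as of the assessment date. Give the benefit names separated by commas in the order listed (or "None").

Travel Insurance

Service from Mar 2, 2020 to 27 Dec 2024: 1761 days.
Pension Scheme — service 1761 days < 5 years (≈1825 days) ✗ → not eligible.
Commuter Stipend — status full-time ✓ (not excluded); rating 4 ≥ 3 ✓; 36 hrs/wk ≥ 30 ✓; not eligible for Pension Scheme ✗ → not eligible.
Floating Holidays — status full-time ✓ (not excluded); service 1761 days ≥ 45 days ✓; 36 hrs/wk ≥ 25 ✓; grade Band 5 ≥ Band 4 ✓; not enrolled in Commuter Stipend ✗ → not eligible.
Equity Grant Program — service 1761 days ≥ 12 months (≈360 days) ✓; 36 hrs/wk ≥ 24 ✓; age 24 ≥ 18 ✓; grade Band 5 ≥ Band 2 ✓; dept Design ✗ → not eligible.
Bereavement Leave — status full-time ✓; service 1761 days ≥ 18 months (≈540 days) ✓; site Fresno ✗ (not Richmond or Madison) → not eligible.
Travel Insurance — status full-time ✓; service 1761 days ≥ 1 year (≈365 days) ✓; 36 hrs/wk ≥ 25 ✓ → eligible.
Spot Bonus Program — status full-time ✓ (not excluded); service 1761 days ≥ 2 years (≈730 days) ✓; site Fresno ✗ (not Calgary or Tulsa) → not eligible.
RSU Program — service 1761 days ≥ 6 months (≈180 days) ✓; age 24 < 25 ✗ → not eligible.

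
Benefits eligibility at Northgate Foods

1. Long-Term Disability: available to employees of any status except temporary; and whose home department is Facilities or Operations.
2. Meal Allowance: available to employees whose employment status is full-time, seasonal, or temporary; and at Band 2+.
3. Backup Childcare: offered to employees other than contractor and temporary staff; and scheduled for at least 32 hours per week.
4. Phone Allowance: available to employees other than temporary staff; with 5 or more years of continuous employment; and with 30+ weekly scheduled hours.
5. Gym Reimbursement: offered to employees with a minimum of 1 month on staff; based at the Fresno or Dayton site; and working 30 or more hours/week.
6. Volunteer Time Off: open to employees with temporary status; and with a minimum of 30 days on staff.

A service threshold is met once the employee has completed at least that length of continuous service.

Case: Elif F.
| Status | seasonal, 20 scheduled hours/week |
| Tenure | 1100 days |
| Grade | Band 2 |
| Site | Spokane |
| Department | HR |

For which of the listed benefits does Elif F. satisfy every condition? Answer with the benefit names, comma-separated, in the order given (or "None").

Meal Allowance

Long-Term Disability — status seasonal ✓ (not excluded); dept HR ✗ → not eligible.
Meal Allowance — status seasonal ✓; grade Band 2 ≥ Band 2 ✓ → eligible.
Backup Childcare — status seasonal ✓ (not excluded); 20 hrs/wk < 32 ✗ → not eligible.
Phone Allowance — status seasonal ✓ (not excluded); service 1100 days < 5 years (≈1825 days) ✗ → not eligible.
Gym Reimbursement — service 1100 days ≥ 1 month (≈30 days) ✓; site Spokane ✗ (not Fresno or Dayton) → not eligible.
Volunteer Time Off — status seasonal ✗ (requires temporary) → not eligible.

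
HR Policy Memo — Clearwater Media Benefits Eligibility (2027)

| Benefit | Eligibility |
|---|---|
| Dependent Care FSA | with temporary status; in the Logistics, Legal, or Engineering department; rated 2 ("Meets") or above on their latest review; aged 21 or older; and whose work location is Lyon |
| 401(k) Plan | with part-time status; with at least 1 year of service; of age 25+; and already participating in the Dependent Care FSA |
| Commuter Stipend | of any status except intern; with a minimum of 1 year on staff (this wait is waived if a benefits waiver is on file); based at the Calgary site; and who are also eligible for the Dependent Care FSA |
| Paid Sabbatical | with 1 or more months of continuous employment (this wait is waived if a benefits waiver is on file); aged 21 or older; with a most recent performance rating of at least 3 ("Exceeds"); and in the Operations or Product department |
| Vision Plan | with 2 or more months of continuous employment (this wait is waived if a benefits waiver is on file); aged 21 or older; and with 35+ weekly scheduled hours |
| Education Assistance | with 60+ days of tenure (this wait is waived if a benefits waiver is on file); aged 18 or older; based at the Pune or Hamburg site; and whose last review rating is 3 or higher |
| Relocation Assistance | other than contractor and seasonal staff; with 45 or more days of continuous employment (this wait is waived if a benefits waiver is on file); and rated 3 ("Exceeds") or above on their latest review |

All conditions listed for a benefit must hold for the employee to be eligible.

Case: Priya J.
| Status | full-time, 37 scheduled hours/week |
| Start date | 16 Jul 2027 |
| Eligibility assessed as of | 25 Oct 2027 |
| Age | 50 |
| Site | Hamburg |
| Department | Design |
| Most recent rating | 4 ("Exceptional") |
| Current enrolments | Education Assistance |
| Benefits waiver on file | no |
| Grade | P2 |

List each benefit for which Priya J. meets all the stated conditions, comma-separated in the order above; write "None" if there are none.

Vision Plan, Education Assistance, Relocation Assistance

Service from 16 Jul 2027 to 25 Oct 2027: 101 days.
Dependent Care FSA — status full-time ✗ (requires temporary) → not eligible.
401(k) Plan — status full-time ✗ (requires part-time) → not eligible.
Commuter Stipend — status full-time ✓ (not excluded); no waiver, service 101 days < 1 year (≈365 days) ✗ → not eligible.
Paid Sabbatical — no waiver, service 101 days ≥ 1 month (≈30 days) ✓; age 50 ≥ 21 ✓; rating 4 ≥ 3 ✓; dept Design ✗ → not eligible.
Vision Plan — no waiver, service 101 days ≥ 2 months (≈60 days) ✓; age 50 ≥ 21 ✓; 37 hrs/wk ≥ 35 ✓ → eligible.
Education Assistance — no waiver, service 101 days ≥ 60 days ✓; age 50 ≥ 18 ✓; site Hamburg ✓; rating 4 ≥ 3 ✓ → eligible.
Relocation Assistance — status full-time ✓ (not excluded); no waiver, service 101 days ≥ 45 days ✓; rating 4 ≥ 3 ✓ → eligible.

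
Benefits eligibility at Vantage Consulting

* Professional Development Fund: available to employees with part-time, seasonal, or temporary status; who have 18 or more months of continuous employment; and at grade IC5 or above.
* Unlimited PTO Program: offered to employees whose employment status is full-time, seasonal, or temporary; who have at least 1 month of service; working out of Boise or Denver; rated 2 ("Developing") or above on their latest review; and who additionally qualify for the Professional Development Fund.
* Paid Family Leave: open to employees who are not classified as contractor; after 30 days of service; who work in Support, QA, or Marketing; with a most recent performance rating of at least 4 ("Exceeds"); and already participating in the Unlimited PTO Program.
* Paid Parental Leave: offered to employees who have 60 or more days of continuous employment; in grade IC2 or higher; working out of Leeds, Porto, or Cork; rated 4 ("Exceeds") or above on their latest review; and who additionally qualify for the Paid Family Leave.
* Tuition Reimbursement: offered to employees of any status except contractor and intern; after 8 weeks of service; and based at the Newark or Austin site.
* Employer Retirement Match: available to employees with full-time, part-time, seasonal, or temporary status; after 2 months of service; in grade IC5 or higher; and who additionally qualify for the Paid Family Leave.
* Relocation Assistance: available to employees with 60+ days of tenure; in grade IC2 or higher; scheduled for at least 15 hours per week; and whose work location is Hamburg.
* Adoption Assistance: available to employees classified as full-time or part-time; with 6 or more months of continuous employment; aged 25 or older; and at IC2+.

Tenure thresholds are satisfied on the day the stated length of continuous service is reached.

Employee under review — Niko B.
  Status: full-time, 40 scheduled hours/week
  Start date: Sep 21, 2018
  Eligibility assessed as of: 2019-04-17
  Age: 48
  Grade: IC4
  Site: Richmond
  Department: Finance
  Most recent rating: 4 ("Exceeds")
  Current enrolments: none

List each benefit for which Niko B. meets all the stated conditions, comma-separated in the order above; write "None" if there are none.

Adoption Assistance

Service from Sep 21, 2018 to 2019-04-17: 208 days.
Professional Development Fund — status full-time ✗ (requires part-time, seasonal, or temporary) → not eligible.
Unlimited PTO Program — status full-time ✓; service 208 days ≥ 1 month (≈30 days) ✓; site Richmond ✗ (not Boise or Denver) → not eligible.
Paid Family Leave — status full-time ✓ (not excluded); service 208 days ≥ 30 days ✓; dept Finance ✗ → not eligible.
Paid Parental Leave — service 208 days ≥ 60 days ✓; grade IC4 ≥ IC2 ✓; site Richmond ✗ (not Leeds, Porto, or Cork) → not eligible.
Tuition Reimbursement — status full-time ✓ (not excluded); service 208 days ≥ 8 weeks (≈56 days) ✓; site Richmond ✗ (not Newark or Austin) → not eligible.
Employer Retirement Match — status full-time ✓; service 208 days ≥ 2 months (≈60 days) ✓; grade IC4 < IC5 ✗ → not eligible.
Relocation Assistance — service 208 days ≥ 60 days ✓; grade IC4 ≥ IC2 ✓; 40 hrs/wk ≥ 15 ✓; site Richmond ✗ (not Hamburg) → not eligible.
Adoption Assistance — status full-time ✓; service 208 days ≥ 6 months (≈180 days) ✓; age 48 ≥ 25 ✓; grade IC4 ≥ IC2 ✓ → eligible.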